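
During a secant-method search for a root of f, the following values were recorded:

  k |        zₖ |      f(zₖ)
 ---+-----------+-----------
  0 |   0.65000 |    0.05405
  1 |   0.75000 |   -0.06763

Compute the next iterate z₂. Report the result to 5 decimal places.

z₂ = 0.75000 − (-0.06763)·(0.75000 − 0.65000) / (-0.06763 − 0.05405)
   = 0.75000 − (-0.0067630)/(-0.1216800) = 0.6944198

0.69442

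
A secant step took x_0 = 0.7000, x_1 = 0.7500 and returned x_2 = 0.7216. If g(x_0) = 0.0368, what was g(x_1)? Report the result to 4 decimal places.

The secant line through (0.7000, 0.0368) and (0.7500, g(x_1)) crosses zero at x_2 = 0.7216.
So (0.7000, 0.0368), (0.7500, g(x_1)), (0.7216, 0) are collinear:
g(x_1) = 0.0368 · (0.7500 − 0.7216) / (0.7000 − 0.7216) = 0.0368 · (0.028400)/(-0.021600) = -0.048385

-0.0484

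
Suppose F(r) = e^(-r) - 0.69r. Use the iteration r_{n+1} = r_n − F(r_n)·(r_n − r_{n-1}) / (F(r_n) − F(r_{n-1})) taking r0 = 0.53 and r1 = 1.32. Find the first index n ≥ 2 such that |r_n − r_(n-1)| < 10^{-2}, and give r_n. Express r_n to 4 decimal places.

F(0.53) = 0.222905, F(1.32) = -0.643665
r2 = 1.320000 − (-0.643665)·(0.790000)/(-0.866570) = 0.733209;  |Δ| = 0.586791
F(0.733209) = -0.025549
r3 = 0.733209 − (-0.025549)·(-0.586791)/(0.618115) = 0.708955;  |Δ| = 0.024255
F(0.708955) = 0.002980
r4 = 0.708955 − 0.002980·(-0.024255)/(0.028529) = 0.711488;  |Δ| = 0.002533
|r4 − r3| = 0.002533 < 10^{-2}

n = 4, r_n = 0.7115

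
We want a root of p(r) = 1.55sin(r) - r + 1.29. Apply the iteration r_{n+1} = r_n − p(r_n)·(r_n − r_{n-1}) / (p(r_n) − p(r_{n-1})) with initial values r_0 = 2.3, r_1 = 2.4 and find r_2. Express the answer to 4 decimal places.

p(2.3) = 0.145843, p(2.4) = -0.063032
r_2 = 2.400000 − (-0.063032)·(2.400000 − 2.300000) / (-0.063032 − 0.145843) = 2.400000 − (-0.006303)/(-0.208875) = 2.369823

2.3698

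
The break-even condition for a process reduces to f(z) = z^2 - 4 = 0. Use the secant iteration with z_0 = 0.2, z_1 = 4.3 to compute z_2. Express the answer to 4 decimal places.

f(0.2) = -3.960000, f(4.3) = 14.490000
z_2 = 4.300000 − 14.490000·(4.300000 − 0.200000) / (14.490000 − (-3.960000)) = 4.300000 − (59.409000)/(18.450000) = 1.080000

1.0800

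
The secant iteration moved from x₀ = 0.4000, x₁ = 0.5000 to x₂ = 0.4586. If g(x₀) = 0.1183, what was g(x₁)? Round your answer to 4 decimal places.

-0.0836

The secant line through (0.4000, 0.1183) and (0.5000, g(x₁)) crosses zero at x₂ = 0.4586.
So (0.4000, 0.1183), (0.5000, g(x₁)), (0.4586, 0) are collinear:
g(x₁) = 0.1183 · (0.5000 − 0.4586) / (0.4000 − 0.4586) = 0.1183 · (0.041400)/(-0.058600) = -0.083577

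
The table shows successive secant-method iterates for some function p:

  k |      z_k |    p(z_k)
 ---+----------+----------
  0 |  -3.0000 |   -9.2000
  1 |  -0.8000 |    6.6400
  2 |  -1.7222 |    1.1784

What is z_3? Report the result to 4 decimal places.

z_3 = -1.7222 − 1.1784·(-1.7222 − (-0.8000)) / (1.1784 − 6.6400)
   = -1.7222 − (-1.086720)/(-5.461600) = -1.921175

-1.9212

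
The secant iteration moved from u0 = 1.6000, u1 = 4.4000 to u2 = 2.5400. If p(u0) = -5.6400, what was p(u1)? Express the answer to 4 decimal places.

The secant line through (1.6000, -5.6400) and (4.4000, p(u1)) crosses zero at u2 = 2.5400.
So (1.6000, -5.6400), (4.4000, p(u1)), (2.5400, 0) are collinear:
p(u1) = -5.6400 · (4.4000 − 2.5400) / (1.6000 − 2.5400) = -5.6400 · (1.860000)/(-0.940000) = 11.160000

11.1600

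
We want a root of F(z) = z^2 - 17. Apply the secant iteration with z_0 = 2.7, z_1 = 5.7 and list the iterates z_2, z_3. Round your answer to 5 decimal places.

F(2.7) = -9.7100000, F(5.7) = 15.4900000
z_2 = 5.7000000 − 15.4900000·(5.7000000 − 2.7000000) / (15.4900000 − (-9.7100000)) = 5.7000000 − (46.4700000)/(25.2000000) = 3.8559524
F(3.8559524) = -2.1316312
z_3 = 3.8559524 − (-2.1316312)·(3.8559524 − 5.7000000) / (-2.1316312 − 15.4900000) = 3.8559524 − (3.9308295)/(-17.6216312) = 4.0790208

3.85595, 4.07902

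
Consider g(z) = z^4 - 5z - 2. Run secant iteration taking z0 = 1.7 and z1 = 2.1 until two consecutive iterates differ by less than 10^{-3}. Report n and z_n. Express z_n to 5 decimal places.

g(1.7) = -2.1479000, g(2.1) = 6.9481000
z2 = 2.1000000 − 6.9481000·(0.4000000)/(9.0960000) = 1.7944547;  |Δ| = 0.3055453
g(1.7944547) = -0.6034376
z3 = 1.7944547 − (-0.6034376)·(-0.3055453)/(-7.5515376) = 1.8188706;  |Δ| = 0.0244159
g(1.8188706) = -0.1495686
z4 = 1.8188706 − (-0.1495686)·(0.0244159)/(0.4538690) = 1.8269166;  |Δ| = 0.0080460
g(1.8269166) = 0.0051536
z5 = 1.8269166 − 0.0051536·(0.0080460)/(0.1547222) = 1.8266486;  |Δ| = 0.0002680
|z5 − z4| = 0.0002680 < 10^{-3}

n = 5, z_n = 1.82665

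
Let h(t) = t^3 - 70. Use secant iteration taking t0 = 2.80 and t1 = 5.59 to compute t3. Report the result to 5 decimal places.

3.98778

h(2.80) = -48.0480000, h(5.59) = 104.6768790
t2 = 5.5900000 − 104.6768790·(5.5900000 − 2.8000000) / (104.6768790 − (-48.0480000)) = 5.5900000 − (292.0484924)/(152.7248790) = 3.6777478
h(3.6777478) = -20.2554143
t3 = 3.6777478 − (-20.2554143)·(3.6777478 − 5.5900000) / (-20.2554143 − 104.6768790) = 3.6777478 − (38.7334615)/(-124.9322933) = 3.9877834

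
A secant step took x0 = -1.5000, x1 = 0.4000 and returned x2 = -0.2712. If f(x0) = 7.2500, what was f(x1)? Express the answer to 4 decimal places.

-3.9601

The secant line through (-1.5000, 7.2500) and (0.4000, f(x1)) crosses zero at x2 = -0.2712.
So (-1.5000, 7.2500), (0.4000, f(x1)), (-0.2712, 0) are collinear:
f(x1) = 7.2500 · (0.4000 − (-0.2712)) / (-1.5000 − (-0.2712)) = 7.2500 · (0.671200)/(-1.228800) = -3.960124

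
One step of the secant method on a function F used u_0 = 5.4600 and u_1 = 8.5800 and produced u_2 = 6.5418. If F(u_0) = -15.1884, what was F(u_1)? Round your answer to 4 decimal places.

The secant line through (5.4600, -15.1884) and (8.5800, F(u_1)) crosses zero at u_2 = 6.5418.
So (5.4600, -15.1884), (8.5800, F(u_1)), (6.5418, 0) are collinear:
F(u_1) = -15.1884 · (8.5800 − 6.5418) / (5.4600 − 6.5418) = -15.1884 · (2.038200)/(-1.081800) = 28.616192

28.6162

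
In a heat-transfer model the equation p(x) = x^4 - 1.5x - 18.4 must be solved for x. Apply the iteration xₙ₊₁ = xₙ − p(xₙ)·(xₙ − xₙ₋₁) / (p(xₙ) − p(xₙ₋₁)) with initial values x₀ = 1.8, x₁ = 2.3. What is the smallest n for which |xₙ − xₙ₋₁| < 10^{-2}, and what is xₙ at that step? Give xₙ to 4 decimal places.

p(1.8) = -10.602400, p(2.3) = 6.134100
x₂ = 2.300000 − 6.134100·(0.500000)/(16.736500) = 2.116745;  |Δ| = 0.183255
p(2.116745) = -1.499263
x₃ = 2.116745 − (-1.499263)·(-0.183255)/(-7.633363) = 2.152738;  |Δ| = 0.035993
p(2.152738) = -0.152554
x₄ = 2.152738 − (-0.152554)·(0.035993)/(1.346709) = 2.156815;  |Δ| = 0.004077
|x₄ − x₃| = 0.004077 < 10^{-2}

n = 4, xₙ = 2.1568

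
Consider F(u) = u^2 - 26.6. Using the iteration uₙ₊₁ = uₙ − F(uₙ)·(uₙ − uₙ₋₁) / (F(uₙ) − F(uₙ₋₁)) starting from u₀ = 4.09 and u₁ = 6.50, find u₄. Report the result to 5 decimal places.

5.15773

F(4.09) = -9.8719000, F(6.50) = 15.6500000
u₂ = 6.5000000 − 15.6500000·(6.5000000 − 4.0900000) / (15.6500000 − (-9.8719000)) = 6.5000000 − (37.7165000)/(25.5219000) = 5.0221907
F(5.0221907) = -1.3776001
u₃ = 5.0221907 − (-1.3776001)·(5.0221907 − 6.5000000) / (-1.3776001 − 15.6500000) = 5.0221907 − (2.0358302)/(-17.0276001) = 5.1417514
F(5.1417514) = -0.1623930
u₄ = 5.1417514 − (-0.1623930)·(5.1417514 − 5.0221907) / (-0.1623930 − (-1.3776001)) = 5.1417514 − (-0.0194158)/(1.2152071) = 5.1577287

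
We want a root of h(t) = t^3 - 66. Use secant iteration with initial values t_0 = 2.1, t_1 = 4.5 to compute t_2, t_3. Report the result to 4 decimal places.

3.7634, 4.0107

h(2.1) = -56.739000, h(4.5) = 25.125000
t_2 = 4.500000 − 25.125000·(4.500000 − 2.100000) / (25.125000 − (-56.739000)) = 4.500000 − (60.300000)/(81.864000) = 3.763412
h(3.763412) = -12.697759
t_3 = 3.763412 − (-12.697759)·(3.763412 − 4.500000) / (-12.697759 − 25.125000) = 3.763412 − (9.353011)/(-37.822759) = 4.010698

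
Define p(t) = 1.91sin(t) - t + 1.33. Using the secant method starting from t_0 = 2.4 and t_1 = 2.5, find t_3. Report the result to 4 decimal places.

2.4893

p(2.4) = 0.220135, p(2.5) = -0.026918
t_2 = 2.500000 − (-0.026918)·(2.500000 − 2.400000) / (-0.026918 − 0.220135) = 2.500000 − (-0.002692)/(-0.247053) = 2.489104
p(2.489104) = 0.000582
t_3 = 2.489104 − 0.000582·(2.489104 − 2.500000) / (0.000582 − (-0.026918)) = 2.489104 − (-0.000006)/(0.027500) = 2.489335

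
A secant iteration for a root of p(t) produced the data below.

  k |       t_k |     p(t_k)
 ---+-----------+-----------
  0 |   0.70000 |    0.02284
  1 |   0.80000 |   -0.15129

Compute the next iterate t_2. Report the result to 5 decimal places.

t_2 = 0.80000 − (-0.15129)·(0.80000 − 0.70000) / (-0.15129 − 0.02284)
   = 0.80000 − (-0.0151290)/(-0.1741300) = 0.7131166

0.71312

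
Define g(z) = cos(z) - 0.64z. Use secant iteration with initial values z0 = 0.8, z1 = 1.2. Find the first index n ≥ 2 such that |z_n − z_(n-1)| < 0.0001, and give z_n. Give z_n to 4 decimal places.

n = 5, z_n = 0.9318

g(0.8) = 0.184707, g(1.2) = -0.405642
z2 = 1.200000 − (-0.405642)·(0.400000)/(-0.590349) = 0.925151;  |Δ| = 0.274849
g(0.925151) = 0.009618
z3 = 0.925151 − 0.009618·(-0.274849)/(0.415260) = 0.931516;  |Δ| = 0.006366
g(0.931516) = 0.000447
z4 = 0.931516 − 0.000447·(0.006366)/(-0.009170) = 0.931827;  |Δ| = 0.000310
g(0.931827) = -0.000001
z5 = 0.931827 − (-0.000001)·(0.000310)/(-0.000448) = 0.931826;  |Δ| = 0.000000
|z5 − z4| = 0.000000 < 0.0001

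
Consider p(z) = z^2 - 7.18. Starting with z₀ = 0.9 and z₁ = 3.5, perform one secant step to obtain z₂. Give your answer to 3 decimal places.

2.348

p(0.9) = -6.37000, p(3.5) = 5.07000
z₂ = 3.50000 − 5.07000·(3.50000 − 0.90000) / (5.07000 − (-6.37000)) = 3.50000 − (13.18200)/(11.44000) = 2.34773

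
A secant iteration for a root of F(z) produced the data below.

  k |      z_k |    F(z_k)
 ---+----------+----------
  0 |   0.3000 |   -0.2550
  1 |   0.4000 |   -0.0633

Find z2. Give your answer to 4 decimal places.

0.4330

z2 = 0.4000 − (-0.0633)·(0.4000 − 0.3000) / (-0.0633 − (-0.2550))
   = 0.4000 − (-0.006330)/(0.191700) = 0.433020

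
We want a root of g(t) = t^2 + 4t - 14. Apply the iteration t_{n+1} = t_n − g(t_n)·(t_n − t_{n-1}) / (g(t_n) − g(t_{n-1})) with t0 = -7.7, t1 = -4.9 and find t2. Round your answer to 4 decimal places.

-6.0151

g(-7.7) = 14.490000, g(-4.9) = -9.590000
t2 = -4.900000 − (-9.590000)·(-4.900000 − (-7.700000)) / (-9.590000 − 14.490000) = -4.900000 − (-26.852000)/(-24.080000) = -6.015116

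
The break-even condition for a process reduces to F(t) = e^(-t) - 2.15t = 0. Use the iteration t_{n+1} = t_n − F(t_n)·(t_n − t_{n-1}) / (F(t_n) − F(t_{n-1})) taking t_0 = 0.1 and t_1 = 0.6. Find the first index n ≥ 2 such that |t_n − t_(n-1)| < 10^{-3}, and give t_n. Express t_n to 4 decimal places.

n = 4, t_n = 0.3333

F(0.1) = 0.689837, F(0.6) = -0.741188
t_2 = 0.600000 − (-0.741188)·(0.500000)/(-1.431026) = 0.341029;  |Δ| = 0.258971
F(0.341029) = -0.022174
t_3 = 0.341029 − (-0.022174)·(-0.258971)/(0.719014) = 0.333042;  |Δ| = 0.007987
F(0.333042) = 0.000698
t_4 = 0.333042 − 0.000698·(-0.007987)/(0.022873) = 0.333286;  |Δ| = 0.000244
|t_4 − t_3| = 0.000244 < 10^{-3}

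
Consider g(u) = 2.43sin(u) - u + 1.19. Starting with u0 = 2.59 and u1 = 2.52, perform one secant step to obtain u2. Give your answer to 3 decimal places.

g(2.59) = -0.12657, g(2.52) = 0.08506
u2 = 2.52000 − 0.08506·(2.52000 − 2.59000) / (0.08506 − (-0.12657)) = 2.52000 − (-0.00595)/(0.21164) = 2.54814

2.548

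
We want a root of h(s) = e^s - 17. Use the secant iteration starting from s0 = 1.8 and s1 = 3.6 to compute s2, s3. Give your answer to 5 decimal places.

h(1.8) = -10.9503525, h(3.6) = 19.5982344
s2 = 3.6000000 − 19.5982344·(3.6000000 − 1.8000000) / (19.5982344 − (-10.9503525)) = 3.6000000 − (35.2768220)/(30.5485870) = 2.4452225
h(2.4452225) = -5.4668850
s3 = 2.4452225 − (-5.4668850)·(2.4452225 − 3.6000000) / (-5.4668850 − 19.5982344) = 2.4452225 − (6.3130360)/(-25.0651194) = 2.6970878

2.44522, 2.69709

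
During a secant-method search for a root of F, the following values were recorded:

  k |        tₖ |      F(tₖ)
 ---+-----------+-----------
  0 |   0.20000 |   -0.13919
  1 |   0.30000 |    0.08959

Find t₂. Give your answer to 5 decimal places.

0.26084

t₂ = 0.30000 − 0.08959·(0.30000 − 0.20000) / (0.08959 − (-0.13919))
   = 0.30000 − (0.0089590)/(0.2287800) = 0.2608401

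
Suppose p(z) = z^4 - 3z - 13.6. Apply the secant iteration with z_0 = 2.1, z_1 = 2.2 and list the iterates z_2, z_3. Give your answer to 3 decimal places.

p(2.1) = -0.45190, p(2.2) = 3.22560
z_2 = 2.20000 − 3.22560·(2.20000 − 2.10000) / (3.22560 − (-0.45190)) = 2.20000 − (0.32256)/(3.67750) = 2.11229
p(2.11229) = -0.02955
z_3 = 2.11229 − (-0.02955)·(2.11229 − 2.20000) / (-0.02955 − 3.22560) = 2.11229 − (0.00259)/(-3.25515) = 2.11308

2.112, 2.113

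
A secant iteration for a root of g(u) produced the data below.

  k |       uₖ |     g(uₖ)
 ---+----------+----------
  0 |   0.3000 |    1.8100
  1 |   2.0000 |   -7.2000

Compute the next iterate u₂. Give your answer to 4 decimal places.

0.6415

u₂ = 2.0000 − (-7.2000)·(2.0000 − 0.3000) / (-7.2000 − 1.8100)
   = 2.0000 − (-12.240000)/(-9.010000) = 0.641509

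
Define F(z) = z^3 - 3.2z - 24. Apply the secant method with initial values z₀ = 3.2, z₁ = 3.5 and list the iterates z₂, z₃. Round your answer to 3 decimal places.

F(3.2) = -1.47200, F(3.5) = 7.67500
z₂ = 3.50000 − 7.67500·(3.50000 − 3.20000) / (7.67500 − (-1.47200)) = 3.50000 − (2.30250)/(9.14700) = 3.24828
F(3.24828) = -0.12090
z₃ = 3.24828 − (-0.12090)·(3.24828 − 3.50000) / (-0.12090 − 7.67500) = 3.24828 − (0.03043)/(-7.79590) = 3.25218

3.248, 3.252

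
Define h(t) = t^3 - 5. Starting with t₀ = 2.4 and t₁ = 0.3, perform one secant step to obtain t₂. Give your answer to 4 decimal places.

h(2.4) = 8.824000, h(0.3) = -4.973000
t₂ = 0.300000 − (-4.973000)·(0.300000 − 2.400000) / (-4.973000 − 8.824000) = 0.300000 − (10.443300)/(-13.797000) = 1.056925

1.0569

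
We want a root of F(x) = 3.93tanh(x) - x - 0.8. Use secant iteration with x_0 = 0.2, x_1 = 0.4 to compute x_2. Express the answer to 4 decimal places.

F(0.2) = -0.224315, F(0.4) = 0.293199
x_2 = 0.400000 − 0.293199·(0.400000 − 0.200000) / (0.293199 − (-0.224315)) = 0.400000 − (0.058640)/(0.517514) = 0.286689

0.2867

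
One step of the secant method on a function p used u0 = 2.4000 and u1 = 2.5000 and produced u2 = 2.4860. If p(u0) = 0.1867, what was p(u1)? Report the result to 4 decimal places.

The secant line through (2.4000, 0.1867) and (2.5000, p(u1)) crosses zero at u2 = 2.4860.
So (2.4000, 0.1867), (2.5000, p(u1)), (2.4860, 0) are collinear:
p(u1) = 0.1867 · (2.5000 − 2.4860) / (2.4000 − 2.4860) = 0.1867 · (0.014000)/(-0.086000) = -0.030393

-0.0304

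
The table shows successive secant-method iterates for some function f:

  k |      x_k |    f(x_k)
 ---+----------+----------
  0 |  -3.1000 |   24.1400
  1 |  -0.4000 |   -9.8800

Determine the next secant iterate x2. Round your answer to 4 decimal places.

x2 = -0.4000 − (-9.8800)·(-0.4000 − (-3.1000)) / (-9.8800 − 24.1400)
   = -0.4000 − (-26.676000)/(-34.020000) = -1.184127

-1.1841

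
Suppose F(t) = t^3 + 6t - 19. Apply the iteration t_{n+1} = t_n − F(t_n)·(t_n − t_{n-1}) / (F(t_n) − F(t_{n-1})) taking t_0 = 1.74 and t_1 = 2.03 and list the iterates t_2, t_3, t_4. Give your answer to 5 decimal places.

1.93735, 1.94321, 1.94339

F(1.74) = -3.2919760, F(2.03) = 1.5454270
t_2 = 2.0300000 − 1.5454270·(2.0300000 − 1.7400000) / (1.5454270 − (-3.2919760)) = 2.0300000 − (0.4481738)/(4.8374030) = 1.9373524
F(1.9373524) = -0.1043545
t_3 = 1.9373524 − (-0.1043545)·(1.9373524 − 2.0300000) / (-0.1043545 − 1.5454270) = 1.9373524 − (0.0096682)/(-1.6497815) = 1.9432127
F(1.9432127) = -0.0030061
t_4 = 1.9432127 − (-0.0030061)·(1.9432127 − 1.9373524) / (-0.0030061 − (-0.1043545)) = 1.9432127 − (-0.0000176)/(0.1013484) = 1.9433865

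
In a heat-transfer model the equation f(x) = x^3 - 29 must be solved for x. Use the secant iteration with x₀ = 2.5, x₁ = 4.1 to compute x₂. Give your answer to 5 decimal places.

2.90153

f(2.5) = -13.3750000, f(4.1) = 39.9210000
x₂ = 4.1000000 − 39.9210000·(4.1000000 − 2.5000000) / (39.9210000 − (-13.3750000)) = 4.1000000 − (63.8736000)/(53.2960000) = 2.9015311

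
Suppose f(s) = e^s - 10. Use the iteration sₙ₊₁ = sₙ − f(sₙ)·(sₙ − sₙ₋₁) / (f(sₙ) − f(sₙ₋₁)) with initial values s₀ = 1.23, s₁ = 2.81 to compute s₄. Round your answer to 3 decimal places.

2.313

f(1.23) = -6.57877, f(2.81) = 6.60992
s₂ = 2.81000 − 6.60992·(2.81000 − 1.23000) / (6.60992 − (-6.57877)) = 2.81000 − (10.44367)/(13.18869) = 2.01813
f(2.01813) = -2.47573
s₃ = 2.01813 − (-2.47573)·(2.01813 − 2.81000) / (-2.47573 − 6.60992) = 2.01813 − (1.96044)/(-9.08564) = 2.23391
f(2.23391) = -0.66372
s₄ = 2.23391 − (-0.66372)·(2.23391 − 2.01813) / (-0.66372 − (-2.47573)) = 2.23391 − (-0.14321)/(1.81201) = 2.31294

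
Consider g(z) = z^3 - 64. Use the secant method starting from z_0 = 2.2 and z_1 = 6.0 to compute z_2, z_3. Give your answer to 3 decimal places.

3.187, 3.672

g(2.2) = -53.35200, g(6.0) = 152.00000
z_2 = 6.00000 − 152.00000·(6.00000 − 2.20000) / (152.00000 − (-53.35200)) = 6.00000 − (577.60000)/(205.35200) = 3.18727
g(3.18727) = -31.62155
z_3 = 3.18727 − (-31.62155)·(3.18727 − 6.00000) / (-31.62155 − 152.00000) = 3.18727 − (88.94293)/(-183.62155) = 3.67165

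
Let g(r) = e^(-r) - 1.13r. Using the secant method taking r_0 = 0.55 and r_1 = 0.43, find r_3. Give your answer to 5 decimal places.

0.52402

g(0.55) = -0.0445502, g(0.43) = 0.1646091
r_2 = 0.4300000 − 0.1646091·(0.4300000 − 0.5500000) / (0.1646091 − (-0.0445502)) = 0.4300000 − (-0.0197531)/(0.2091593) = 0.5244404
g(0.5244404) = -0.0007312
r_3 = 0.5244404 − (-0.0007312)·(0.5244404 − 0.4300000) / (-0.0007312 − 0.1646091) = 0.5244404 − (-0.0000691)/(-0.1653403) = 0.5240228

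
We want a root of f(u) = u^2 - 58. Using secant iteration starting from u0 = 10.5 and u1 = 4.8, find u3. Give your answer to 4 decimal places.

7.7415

f(10.5) = 52.250000, f(4.8) = -34.960000
u2 = 4.800000 − (-34.960000)·(4.800000 − 10.500000) / (-34.960000 − 52.250000) = 4.800000 − (199.272000)/(-87.210000) = 7.084967
f(7.084967) = -7.803238
u3 = 7.084967 − (-7.803238)·(7.084967 − 4.800000) / (-7.803238 − (-34.960000)) = 7.084967 − (-17.830144)/(27.156762) = 7.741531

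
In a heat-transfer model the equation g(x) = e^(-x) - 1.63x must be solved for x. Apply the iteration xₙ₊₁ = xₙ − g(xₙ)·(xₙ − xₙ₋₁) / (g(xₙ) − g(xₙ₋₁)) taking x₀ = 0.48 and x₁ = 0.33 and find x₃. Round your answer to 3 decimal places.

0.408

g(0.48) = -0.16362, g(0.33) = 0.18102
x₂ = 0.33000 − 0.18102·(0.33000 − 0.48000) / (0.18102 − (-0.16362)) = 0.33000 − (-0.02715)/(0.34464) = 0.40879
g(0.40879) = -0.00187
x₃ = 0.40879 − (-0.00187)·(0.40879 − 0.33000) / (-0.00187 − 0.18102) = 0.40879 − (-0.00015)/(-0.18289) = 0.40798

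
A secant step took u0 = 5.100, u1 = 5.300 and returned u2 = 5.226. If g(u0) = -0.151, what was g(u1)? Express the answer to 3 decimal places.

0.089

The secant line through (5.100, -0.151) and (5.300, g(u1)) crosses zero at u2 = 5.226.
So (5.100, -0.151), (5.300, g(u1)), (5.226, 0) are collinear:
g(u1) = -0.151 · (5.300 − 5.226) / (5.100 − 5.226) = -0.151 · (0.07400)/(-0.12600) = 0.08868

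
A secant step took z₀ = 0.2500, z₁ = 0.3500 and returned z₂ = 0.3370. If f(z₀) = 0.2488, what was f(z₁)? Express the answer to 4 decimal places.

-0.0372

The secant line through (0.2500, 0.2488) and (0.3500, f(z₁)) crosses zero at z₂ = 0.3370.
So (0.2500, 0.2488), (0.3500, f(z₁)), (0.3370, 0) are collinear:
f(z₁) = 0.2488 · (0.3500 − 0.3370) / (0.2500 − 0.3370) = 0.2488 · (0.013000)/(-0.087000) = -0.037177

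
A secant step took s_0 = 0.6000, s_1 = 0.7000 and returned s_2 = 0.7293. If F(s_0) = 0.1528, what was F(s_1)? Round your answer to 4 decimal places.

The secant line through (0.6000, 0.1528) and (0.7000, F(s_1)) crosses zero at s_2 = 0.7293.
So (0.6000, 0.1528), (0.7000, F(s_1)), (0.7293, 0) are collinear:
F(s_1) = 0.1528 · (0.7000 − 0.7293) / (0.6000 − 0.7293) = 0.1528 · (-0.029300)/(-0.129300) = 0.034625

0.0346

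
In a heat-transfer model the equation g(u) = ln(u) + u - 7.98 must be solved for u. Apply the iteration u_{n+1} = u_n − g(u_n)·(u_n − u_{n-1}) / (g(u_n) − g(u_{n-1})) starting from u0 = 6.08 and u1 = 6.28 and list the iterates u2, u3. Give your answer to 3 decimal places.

6.162, 6.162

g(6.08) = -0.09500, g(6.28) = 0.13737
u2 = 6.28000 − 0.13737·(6.28000 − 6.08000) / (0.13737 − (-0.09500)) = 6.28000 − (0.02747)/(0.23237) = 6.16176
g(6.16176) = 0.00013
u3 = 6.16176 − 0.00013·(6.16176 − 6.28000) / (0.00013 − 0.13737) = 6.16176 − (-0.00001)/(-0.13724) = 6.16165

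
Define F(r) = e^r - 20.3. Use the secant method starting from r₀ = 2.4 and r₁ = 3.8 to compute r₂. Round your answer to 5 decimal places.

2.78564

F(2.4) = -9.2768236, F(3.8) = 24.4011845
r₂ = 3.8000000 − 24.4011845·(3.8000000 − 2.4000000) / (24.4011845 − (-9.2768236)) = 3.8000000 − (34.1616583)/(33.6780081) = 2.7856390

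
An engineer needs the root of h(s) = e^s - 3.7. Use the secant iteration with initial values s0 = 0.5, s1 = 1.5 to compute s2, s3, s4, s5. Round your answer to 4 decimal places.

1.2241, 1.3004, 1.3087, 1.3083

h(0.5) = -2.051279, h(1.5) = 0.781689
s2 = 1.500000 − 0.781689·(1.500000 − 0.500000) / (0.781689 − (-2.051279)) = 1.500000 − (0.781689)/(2.832968) = 1.224074
h(1.224074) = -0.298984
s3 = 1.224074 − (-0.298984)·(1.224074 − 1.500000) / (-0.298984 − 0.781689) = 1.224074 − (0.082497)/(-1.080673) = 1.300413
h(1.300413) = -0.029187
s4 = 1.300413 − (-0.029187)·(1.300413 − 1.224074) / (-0.029187 − (-0.298984)) = 1.300413 − (-0.002228)/(0.269797) = 1.308672
h(1.308672) = 0.001254
s5 = 1.308672 − 0.001254·(1.308672 − 1.300413) / (0.001254 − (-0.029187)) = 1.308672 − (0.000010)/(0.030441) = 1.308331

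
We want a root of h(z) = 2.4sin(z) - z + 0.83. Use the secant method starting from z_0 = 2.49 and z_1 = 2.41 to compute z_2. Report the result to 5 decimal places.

h(2.49) = -0.2045115, h(2.41) = 0.0233334
z_2 = 2.4100000 − 0.0233334·(2.4100000 − 2.4900000) / (0.0233334 − (-0.2045115)) = 2.4100000 − (-0.0018667)/(0.2278450) = 2.4181927

2.41819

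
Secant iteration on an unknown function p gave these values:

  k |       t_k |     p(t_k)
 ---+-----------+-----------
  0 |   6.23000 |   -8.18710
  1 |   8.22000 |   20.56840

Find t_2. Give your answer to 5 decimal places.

6.79658

t_2 = 8.22000 − 20.56840·(8.22000 − 6.23000) / (20.56840 − (-8.18710))
   = 8.22000 − (40.9311160)/(28.7555000) = 6.7965813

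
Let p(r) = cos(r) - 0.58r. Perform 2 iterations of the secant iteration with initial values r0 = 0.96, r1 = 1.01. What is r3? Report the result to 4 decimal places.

p(0.96) = 0.016720, p(1.01) = -0.053939
r2 = 1.010000 − (-0.053939)·(1.010000 − 0.960000) / (-0.053939 − 0.016720) = 1.010000 − (-0.002697)/(-0.070659) = 0.971831
p(0.971831) = 0.000126
r3 = 0.971831 − 0.000126·(0.971831 − 1.010000) / (0.000126 − (-0.053939)) = 0.971831 − (-0.000005)/(0.054065) = 0.971920

0.9719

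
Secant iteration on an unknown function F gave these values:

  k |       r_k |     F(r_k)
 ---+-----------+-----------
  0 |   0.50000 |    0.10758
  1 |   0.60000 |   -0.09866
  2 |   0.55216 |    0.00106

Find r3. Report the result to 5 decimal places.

r3 = 0.55216 − 0.00106·(0.55216 − 0.60000) / (0.00106 − (-0.09866))
   = 0.55216 − (-0.0000507)/(0.0997200) = 0.5526685

0.55267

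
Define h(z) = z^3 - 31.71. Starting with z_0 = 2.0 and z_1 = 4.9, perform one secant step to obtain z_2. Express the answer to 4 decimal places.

h(2.0) = -23.710000, h(4.9) = 85.939000
z_2 = 4.900000 − 85.939000·(4.900000 − 2.000000) / (85.939000 − (-23.710000)) = 4.900000 − (249.223100)/(109.649000) = 2.627083

2.6271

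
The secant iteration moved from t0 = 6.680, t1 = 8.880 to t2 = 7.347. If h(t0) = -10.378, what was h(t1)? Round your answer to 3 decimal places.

The secant line through (6.680, -10.378) and (8.880, h(t1)) crosses zero at t2 = 7.347.
So (6.680, -10.378), (8.880, h(t1)), (7.347, 0) are collinear:
h(t1) = -10.378 · (8.880 − 7.347) / (6.680 − 7.347) = -10.378 · (1.53300)/(-0.66700) = 23.85228

23.852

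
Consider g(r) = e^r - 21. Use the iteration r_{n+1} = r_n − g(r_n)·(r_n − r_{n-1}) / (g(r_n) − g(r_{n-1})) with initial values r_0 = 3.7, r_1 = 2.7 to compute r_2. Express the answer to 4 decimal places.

2.9394

g(3.7) = 19.447304, g(2.7) = -6.120268
r_2 = 2.700000 − (-6.120268)·(2.700000 − 3.700000) / (-6.120268 − 19.447304) = 2.700000 − (6.120268)/(-25.567573) = 2.939376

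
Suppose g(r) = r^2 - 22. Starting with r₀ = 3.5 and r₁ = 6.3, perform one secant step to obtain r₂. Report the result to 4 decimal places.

4.4949

g(3.5) = -9.750000, g(6.3) = 17.690000
r₂ = 6.300000 − 17.690000·(6.300000 − 3.500000) / (17.690000 − (-9.750000)) = 6.300000 − (49.532000)/(27.440000) = 4.494898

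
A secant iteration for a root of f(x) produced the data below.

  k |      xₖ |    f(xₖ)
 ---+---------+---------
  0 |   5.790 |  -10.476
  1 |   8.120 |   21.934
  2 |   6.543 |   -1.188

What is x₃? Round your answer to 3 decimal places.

x₃ = 6.543 − (-1.188)·(6.543 − 8.120) / (-1.188 − 21.934)
   = 6.543 − (1.87348)/(-23.12200) = 6.62403

6.624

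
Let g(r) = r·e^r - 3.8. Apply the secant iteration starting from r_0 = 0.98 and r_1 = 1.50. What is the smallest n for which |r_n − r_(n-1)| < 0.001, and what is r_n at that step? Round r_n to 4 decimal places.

n = 5, r_n = 1.1743

g(0.98) = -1.188833, g(1.50) = 2.922534
r_2 = 1.500000 − 2.922534·(0.520000)/(4.111366) = 1.130362;  |Δ| = 0.369638
g(1.130362) = -0.299521
r_3 = 1.130362 − (-0.299521)·(-0.369638)/(-3.222054) = 1.164723;  |Δ| = 0.034361
g(1.164723) = -0.067020
r_4 = 1.164723 − (-0.067020)·(0.034361)/(0.232501) = 1.174628;  |Δ| = 0.009905
g(1.174628) = 0.002200
r_5 = 1.174628 − 0.002200·(0.009905)/(0.069220) = 1.174313;  |Δ| = 0.000315
|r_5 − r_4| = 0.000315 < 0.001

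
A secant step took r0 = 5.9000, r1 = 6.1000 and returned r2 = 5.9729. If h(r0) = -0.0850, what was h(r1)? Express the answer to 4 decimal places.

The secant line through (5.9000, -0.0850) and (6.1000, h(r1)) crosses zero at r2 = 5.9729.
So (5.9000, -0.0850), (6.1000, h(r1)), (5.9729, 0) are collinear:
h(r1) = -0.0850 · (6.1000 − 5.9729) / (5.9000 − 5.9729) = -0.0850 · (0.127100)/(-0.072900) = 0.148196

0.1482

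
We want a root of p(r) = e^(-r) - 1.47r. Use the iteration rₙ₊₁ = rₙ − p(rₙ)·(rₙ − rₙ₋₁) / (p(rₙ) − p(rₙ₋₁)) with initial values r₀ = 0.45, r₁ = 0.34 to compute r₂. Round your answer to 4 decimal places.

p(0.45) = -0.023872, p(0.34) = 0.211970
r₂ = 0.340000 − 0.211970·(0.340000 − 0.450000) / (0.211970 − (-0.023872)) = 0.340000 − (-0.023317)/(0.235842) = 0.438866

0.4389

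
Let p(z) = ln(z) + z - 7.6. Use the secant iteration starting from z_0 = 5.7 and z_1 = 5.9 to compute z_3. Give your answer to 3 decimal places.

p(5.7) = -0.15953, p(5.9) = 0.07495
z_2 = 5.90000 − 0.07495·(5.90000 − 5.70000) / (0.07495 − (-0.15953)) = 5.90000 − (0.01499)/(0.23449) = 5.83607
p(5.83607) = 0.00013
z_3 = 5.83607 − 0.00013·(5.83607 − 5.90000) / (0.00013 − 0.07495) = 5.83607 − (-0.00001)/(-0.07482) = 5.83596

5.836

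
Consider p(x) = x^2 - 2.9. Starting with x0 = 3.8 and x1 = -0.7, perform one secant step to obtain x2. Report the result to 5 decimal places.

p(3.8) = 11.5400000, p(-0.7) = -2.4100000
x2 = -0.7000000 − (-2.4100000)·(-0.7000000 − 3.8000000) / (-2.4100000 − 11.5400000) = -0.7000000 − (10.8450000)/(-13.9500000) = 0.0774194

0.07742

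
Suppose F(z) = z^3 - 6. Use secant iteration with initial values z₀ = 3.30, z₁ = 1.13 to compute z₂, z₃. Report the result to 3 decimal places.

F(3.30) = 29.93700, F(1.13) = -4.55710
z₂ = 1.13000 − (-4.55710)·(1.13000 − 3.30000) / (-4.55710 − 29.93700) = 1.13000 − (9.88891)/(-34.49410) = 1.41668
F(1.41668) = -3.15672
z₃ = 1.41668 − (-3.15672)·(1.41668 − 1.13000) / (-3.15672 − (-4.55710)) = 1.41668 − (-0.90498)/(1.40038) = 2.06293

1.417, 2.063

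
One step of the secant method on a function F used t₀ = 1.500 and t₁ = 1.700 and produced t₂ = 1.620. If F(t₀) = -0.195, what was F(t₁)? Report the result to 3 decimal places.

0.130

The secant line through (1.500, -0.195) and (1.700, F(t₁)) crosses zero at t₂ = 1.620.
So (1.500, -0.195), (1.700, F(t₁)), (1.620, 0) are collinear:
F(t₁) = -0.195 · (1.700 − 1.620) / (1.500 − 1.620) = -0.195 · (0.08000)/(-0.12000) = 0.13000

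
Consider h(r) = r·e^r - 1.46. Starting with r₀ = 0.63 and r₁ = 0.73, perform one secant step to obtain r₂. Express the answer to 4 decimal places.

0.7135

h(0.63) = -0.277105, h(0.73) = 0.054809
r₂ = 0.730000 − 0.054809·(0.730000 − 0.630000) / (0.054809 − (-0.277105)) = 0.730000 − (0.005481)/(0.331914) = 0.713487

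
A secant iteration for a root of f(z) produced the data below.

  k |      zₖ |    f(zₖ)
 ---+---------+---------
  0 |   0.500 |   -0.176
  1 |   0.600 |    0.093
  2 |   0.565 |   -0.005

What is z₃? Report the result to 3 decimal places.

z₃ = 0.565 − (-0.005)·(0.565 − 0.600) / (-0.005 − 0.093)
   = 0.565 − (0.00018)/(-0.09800) = 0.56679

0.567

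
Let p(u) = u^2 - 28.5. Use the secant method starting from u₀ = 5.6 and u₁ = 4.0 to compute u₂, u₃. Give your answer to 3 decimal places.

p(5.6) = 2.86000, p(4.0) = -12.50000
u₂ = 4.00000 − (-12.50000)·(4.00000 − 5.60000) / (-12.50000 − 2.86000) = 4.00000 − (20.00000)/(-15.36000) = 5.30208
p(5.30208) = -0.38791
u₃ = 5.30208 − (-0.38791)·(5.30208 − 4.00000) / (-0.38791 − (-12.50000)) = 5.30208 − (-0.50509)/(12.11209) = 5.34378

5.302, 5.344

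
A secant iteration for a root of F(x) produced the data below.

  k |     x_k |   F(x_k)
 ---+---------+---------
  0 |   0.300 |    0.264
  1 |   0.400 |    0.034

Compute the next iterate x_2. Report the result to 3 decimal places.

x_2 = 0.400 − 0.034·(0.400 − 0.300) / (0.034 − 0.264)
   = 0.400 − (0.00340)/(-0.23000) = 0.41478

0.415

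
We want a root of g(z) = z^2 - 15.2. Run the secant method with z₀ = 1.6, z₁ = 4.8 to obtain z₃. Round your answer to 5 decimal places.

g(1.6) = -12.6400000, g(4.8) = 7.8400000
z₂ = 4.8000000 − 7.8400000·(4.8000000 − 1.6000000) / (7.8400000 − (-12.6400000)) = 4.8000000 − (25.0880000)/(20.4800000) = 3.5750000
g(3.5750000) = -2.4193750
z₃ = 3.5750000 − (-2.4193750)·(3.5750000 − 4.8000000) / (-2.4193750 − 7.8400000) = 3.5750000 − (2.9637344)/(-10.2593750) = 3.8638806

3.86388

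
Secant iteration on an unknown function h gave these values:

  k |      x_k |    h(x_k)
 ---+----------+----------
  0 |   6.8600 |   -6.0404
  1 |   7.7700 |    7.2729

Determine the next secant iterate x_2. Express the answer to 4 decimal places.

x_2 = 7.7700 − 7.2729·(7.7700 − 6.8600) / (7.2729 − (-6.0404))
   = 7.7700 − (6.618339)/(13.313300) = 7.272878

7.2729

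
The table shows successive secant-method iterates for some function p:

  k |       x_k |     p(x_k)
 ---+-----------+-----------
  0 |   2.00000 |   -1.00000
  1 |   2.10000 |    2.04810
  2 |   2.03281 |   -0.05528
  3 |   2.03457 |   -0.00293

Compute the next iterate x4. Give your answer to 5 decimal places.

2.03467

x4 = 2.03457 − (-0.00293)·(2.03457 − 2.03281) / (-0.00293 − (-0.05528))
   = 2.03457 − (-0.0000052)/(0.0523500) = 2.0346685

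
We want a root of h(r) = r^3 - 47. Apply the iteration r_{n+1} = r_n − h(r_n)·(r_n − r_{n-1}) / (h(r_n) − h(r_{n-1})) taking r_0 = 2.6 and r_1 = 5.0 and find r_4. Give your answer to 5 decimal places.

3.62072

h(2.6) = -29.4240000, h(5.0) = 78.0000000
r_2 = 5.0000000 − 78.0000000·(5.0000000 − 2.6000000) / (78.0000000 − (-29.4240000)) = 5.0000000 − (187.2000000)/(107.4240000) = 3.2573727
h(3.2573727) = -12.4377236
r_3 = 3.2573727 − (-12.4377236)·(3.2573727 − 5.0000000) / (-12.4377236 − 78.0000000) = 3.2573727 − (21.6743174)/(-90.4377236) = 3.4970328
h(3.4970328) = -4.2339525
r_4 = 3.4970328 − (-4.2339525)·(3.4970328 − 3.2573727) / (-4.2339525 − (-12.4377236)) = 3.4970328 − (-1.0147096)/(8.2037712) = 3.6207210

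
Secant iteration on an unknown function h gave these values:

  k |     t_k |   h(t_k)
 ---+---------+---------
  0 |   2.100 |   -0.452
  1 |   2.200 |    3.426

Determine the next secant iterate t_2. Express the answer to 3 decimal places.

2.112

t_2 = 2.200 − 3.426·(2.200 − 2.100) / (3.426 − (-0.452))
   = 2.200 − (0.34260)/(3.87800) = 2.11166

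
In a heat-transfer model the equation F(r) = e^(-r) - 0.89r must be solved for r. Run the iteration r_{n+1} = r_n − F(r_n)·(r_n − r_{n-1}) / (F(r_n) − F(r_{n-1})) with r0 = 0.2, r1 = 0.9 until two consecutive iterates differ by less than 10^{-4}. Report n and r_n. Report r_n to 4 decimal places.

F(0.2) = 0.640731, F(0.9) = -0.394430
r2 = 0.900000 − (-0.394430)·(0.700000)/(-1.035161) = 0.633277;  |Δ| = 0.266723
F(0.633277) = -0.032767
r3 = 0.633277 − (-0.032767)·(-0.266723)/(0.361663) = 0.609112;  |Δ| = 0.024166
F(0.609112) = 0.001725
r4 = 0.609112 − 0.001725·(-0.024166)/(0.034492) = 0.610320;  |Δ| = 0.001208
F(0.610320) = -0.000007
r5 = 0.610320 − (-0.000007)·(0.001208)/(-0.001732) = 0.610315;  |Δ| = 0.000005
|r5 − r4| = 0.000005 < 10^{-4}

n = 5, r_n = 0.6103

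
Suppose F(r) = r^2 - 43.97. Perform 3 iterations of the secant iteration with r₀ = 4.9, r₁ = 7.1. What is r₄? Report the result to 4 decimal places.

F(4.9) = -19.960000, F(7.1) = 6.440000
r₂ = 7.100000 − 6.440000·(7.100000 − 4.900000) / (6.440000 − (-19.960000)) = 7.100000 − (14.168000)/(26.400000) = 6.563333
F(6.563333) = -0.892656
r₃ = 6.563333 − (-0.892656)·(6.563333 − 7.100000) / (-0.892656 − 6.440000) = 6.563333 − (0.479058)/(-7.332656) = 6.628666
F(6.628666) = -0.030793
r₄ = 6.628666 − (-0.030793)·(6.628666 − 6.563333) / (-0.030793 − (-0.892656)) = 6.628666 − (-0.002012)/(0.861862) = 6.631000

6.6310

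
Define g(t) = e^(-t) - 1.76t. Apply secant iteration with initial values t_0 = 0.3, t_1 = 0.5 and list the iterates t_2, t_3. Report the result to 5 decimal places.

0.38753, 0.38615

g(0.3) = 0.2128182, g(0.5) = -0.2734693
t_2 = 0.5000000 − (-0.2734693)·(0.5000000 − 0.3000000) / (-0.2734693 − 0.2128182) = 0.5000000 − (-0.0546939)/(-0.4862876) = 0.3875277
g(0.3875277) = -0.0033160
t_3 = 0.3875277 − (-0.0033160)·(0.3875277 − 0.5000000) / (-0.0033160 − (-0.2734693)) = 0.3875277 − (0.0003730)/(0.2701534) = 0.3861472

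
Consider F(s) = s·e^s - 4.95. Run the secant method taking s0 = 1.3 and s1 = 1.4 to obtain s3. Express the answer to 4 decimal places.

F(1.3) = -0.179914, F(1.4) = 0.727280
s2 = 1.400000 − 0.727280·(1.400000 − 1.300000) / (0.727280 − (-0.179914)) = 1.400000 − (0.072728)/(0.907194) = 1.319832
F(1.319832) = -0.010143
s3 = 1.319832 − (-0.010143)·(1.319832 − 1.400000) / (-0.010143 − 0.727280) = 1.319832 − (0.000813)/(-0.737423) = 1.320935

1.3209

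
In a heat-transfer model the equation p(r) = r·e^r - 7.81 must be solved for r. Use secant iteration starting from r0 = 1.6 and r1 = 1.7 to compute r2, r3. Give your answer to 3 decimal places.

1.592, 1.591

p(1.6) = 0.11485, p(1.7) = 1.49571
r2 = 1.70000 − 1.49571·(1.70000 − 1.60000) / (1.49571 − 0.11485) = 1.70000 − (0.14957)/(1.38086) = 1.59168
p(1.59168) = 0.00836
r3 = 1.59168 − 0.00836·(1.59168 − 1.70000) / (0.00836 − 1.49571) = 1.59168 − (-0.00091)/(-1.48735) = 1.59107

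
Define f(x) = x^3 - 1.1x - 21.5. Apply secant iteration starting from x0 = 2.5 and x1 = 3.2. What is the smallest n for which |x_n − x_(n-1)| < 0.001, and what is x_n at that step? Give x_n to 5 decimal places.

n = 5, x_n = 2.91242

f(2.5) = -8.6250000, f(3.2) = 7.7480000
x2 = 3.2000000 − 7.7480000·(0.7000000)/(16.3730000) = 2.8687473;  |Δ| = 0.3312527
f(2.8687473) = -1.0466600
x3 = 2.8687473 − (-1.0466600)·(-0.3312527)/(-8.7946600) = 2.9081700;  |Δ| = 0.0394227
f(2.9081700) = -0.1032769
x4 = 2.9081700 − (-0.1032769)·(0.0394227)/(0.9433831) = 2.9124858;  |Δ| = 0.0043158
f(2.9124858) = 0.0016403
x5 = 2.9124858 − 0.0016403·(0.0043158)/(0.1049171) = 2.9124183;  |Δ| = 0.0000675
|x5 − x4| = 0.0000675 < 0.001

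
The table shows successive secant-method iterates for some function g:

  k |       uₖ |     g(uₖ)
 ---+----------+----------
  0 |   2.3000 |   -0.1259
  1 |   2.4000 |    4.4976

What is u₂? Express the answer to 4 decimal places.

u₂ = 2.4000 − 4.4976·(2.4000 − 2.3000) / (4.4976 − (-0.1259))
   = 2.4000 − (0.449760)/(4.623500) = 2.302723

2.3027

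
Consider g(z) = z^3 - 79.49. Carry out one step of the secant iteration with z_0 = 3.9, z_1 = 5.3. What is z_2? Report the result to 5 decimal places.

g(3.9) = -20.1710000, g(5.3) = 69.3870000
z_2 = 5.3000000 − 69.3870000·(5.3000000 − 3.9000000) / (69.3870000 − (-20.1710000)) = 5.3000000 − (97.1418000)/(89.5580000) = 4.2153197

4.21532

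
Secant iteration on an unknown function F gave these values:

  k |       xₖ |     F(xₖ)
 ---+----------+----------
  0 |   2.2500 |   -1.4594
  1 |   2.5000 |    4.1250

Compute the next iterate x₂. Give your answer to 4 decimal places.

x₂ = 2.5000 − 4.1250·(2.5000 − 2.2500) / (4.1250 − (-1.4594))
   = 2.5000 − (1.031250)/(5.584400) = 2.315334

2.3153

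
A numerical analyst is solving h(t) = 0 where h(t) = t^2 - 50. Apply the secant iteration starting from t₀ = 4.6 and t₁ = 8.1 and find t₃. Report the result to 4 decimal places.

7.0573

h(4.6) = -28.840000, h(8.1) = 15.610000
t₂ = 8.100000 − 15.610000·(8.100000 − 4.600000) / (15.610000 − (-28.840000)) = 8.100000 − (54.635000)/(44.450000) = 6.870866
h(6.870866) = -2.791198
t₃ = 6.870866 − (-2.791198)·(6.870866 − 8.100000) / (-2.791198 − 15.610000) = 6.870866 − (3.430757)/(-18.401198) = 7.057308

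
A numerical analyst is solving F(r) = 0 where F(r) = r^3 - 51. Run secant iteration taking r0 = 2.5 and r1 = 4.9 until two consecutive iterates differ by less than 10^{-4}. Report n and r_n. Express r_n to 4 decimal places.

n = 7, r_n = 3.7084

F(2.5) = -35.375000, F(4.9) = 66.649000
r2 = 4.900000 − 66.649000·(2.400000)/(102.024000) = 3.332157;  |Δ| = 1.567843
F(3.332157) = -14.002156
r3 = 3.332157 − (-14.002156)·(-1.567843)/(-80.651156) = 3.604356;  |Δ| = 0.272199
F(3.604356) = -4.174421
r4 = 3.604356 − (-4.174421)·(0.272199)/(9.827735) = 3.719975;  |Δ| = 0.115619
F(3.719975) = 0.477829
r5 = 3.719975 − 0.477829·(0.115619)/(4.652249) = 3.708100;  |Δ| = 0.011875
F(3.708100) = -0.013592
r6 = 3.708100 − (-0.013592)·(-0.011875)/(-0.491420) = 3.708429;  |Δ| = 0.000328
F(3.708429) = -0.000042
r7 = 3.708429 − (-0.000042)·(0.000328)/(0.013549) = 3.708430;  |Δ| = 0.000001
|r7 − r6| = 0.000001 < 10^{-4}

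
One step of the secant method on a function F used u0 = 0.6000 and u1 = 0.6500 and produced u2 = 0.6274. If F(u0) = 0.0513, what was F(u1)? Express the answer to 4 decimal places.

The secant line through (0.6000, 0.0513) and (0.6500, F(u1)) crosses zero at u2 = 0.6274.
So (0.6000, 0.0513), (0.6500, F(u1)), (0.6274, 0) are collinear:
F(u1) = 0.0513 · (0.6500 − 0.6274) / (0.6000 − 0.6274) = 0.0513 · (0.022600)/(-0.027400) = -0.042313

-0.0423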